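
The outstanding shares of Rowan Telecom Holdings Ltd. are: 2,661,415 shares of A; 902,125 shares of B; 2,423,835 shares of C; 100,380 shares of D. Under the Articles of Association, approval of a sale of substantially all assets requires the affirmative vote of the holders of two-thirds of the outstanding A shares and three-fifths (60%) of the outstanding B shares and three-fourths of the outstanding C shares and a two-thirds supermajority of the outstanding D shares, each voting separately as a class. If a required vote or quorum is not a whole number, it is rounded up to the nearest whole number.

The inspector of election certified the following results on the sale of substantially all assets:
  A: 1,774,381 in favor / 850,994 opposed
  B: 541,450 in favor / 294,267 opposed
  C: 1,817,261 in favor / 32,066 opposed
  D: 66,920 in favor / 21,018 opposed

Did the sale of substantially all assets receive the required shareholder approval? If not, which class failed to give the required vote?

A: 2/3 of 2661415 = 1774276.67, rounded up to 1774277; 1,774,277 required, 1,774,381 in favor — approved.
B: 3/5 of 902125 = 541275; 541,275 required, 541,450 in favor — approved.
C: 3/4 of 2423835 = 1817876.25, rounded up to 1817877; 1,817,877 required, 1,817,261 in favor — not approved.
D: 2/3 of 100380 = 66920; 66,920 required, 66,920 in favor — approved.

Not approved — the C shares did not give the required vote.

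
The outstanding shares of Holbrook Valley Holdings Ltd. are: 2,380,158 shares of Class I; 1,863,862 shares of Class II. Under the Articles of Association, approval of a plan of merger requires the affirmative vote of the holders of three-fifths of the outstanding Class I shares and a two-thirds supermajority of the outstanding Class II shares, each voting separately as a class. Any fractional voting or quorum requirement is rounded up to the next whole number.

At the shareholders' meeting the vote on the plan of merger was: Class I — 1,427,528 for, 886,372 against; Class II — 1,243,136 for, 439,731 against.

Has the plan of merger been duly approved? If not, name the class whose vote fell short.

Not approved — the Class I shares did not give the required vote.

Class I: 3/5 of 2380158 = 1428094.80, rounded up to 1428095; 1,428,095 required, 1,427,528 in favor — not approved.
Class II: 2/3 of 1863862 = 1242574.67, rounded up to 1242575; 1,242,575 required, 1,243,136 in favor — approved.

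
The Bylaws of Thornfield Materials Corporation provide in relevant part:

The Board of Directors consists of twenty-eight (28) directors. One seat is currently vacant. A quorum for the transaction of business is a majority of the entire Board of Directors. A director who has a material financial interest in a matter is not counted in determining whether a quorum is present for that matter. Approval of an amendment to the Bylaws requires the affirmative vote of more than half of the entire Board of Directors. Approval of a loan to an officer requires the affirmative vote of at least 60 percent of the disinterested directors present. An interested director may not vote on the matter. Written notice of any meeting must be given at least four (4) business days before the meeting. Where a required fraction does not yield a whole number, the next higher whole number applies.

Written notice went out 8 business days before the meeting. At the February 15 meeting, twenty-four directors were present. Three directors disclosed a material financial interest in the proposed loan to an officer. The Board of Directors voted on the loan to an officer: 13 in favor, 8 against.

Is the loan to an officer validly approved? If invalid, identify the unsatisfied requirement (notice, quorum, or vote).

Valid — all requirements satisfied.

Notice: 8 business days given; 4 required (8 ≥ 4). Satisfied.
Quorum: 24 present, but the 3 interested directors do not count, leaving 21. Quorum is 15. Satisfied.
Vote: the loan to an officer requires three-fifths of the disinterested directors present (24 − 3 = 21). 3/5 of 21 = 12.60, rounded up to 13, so 13 affirmative votes are needed; 13 voted in favor. Satisfied.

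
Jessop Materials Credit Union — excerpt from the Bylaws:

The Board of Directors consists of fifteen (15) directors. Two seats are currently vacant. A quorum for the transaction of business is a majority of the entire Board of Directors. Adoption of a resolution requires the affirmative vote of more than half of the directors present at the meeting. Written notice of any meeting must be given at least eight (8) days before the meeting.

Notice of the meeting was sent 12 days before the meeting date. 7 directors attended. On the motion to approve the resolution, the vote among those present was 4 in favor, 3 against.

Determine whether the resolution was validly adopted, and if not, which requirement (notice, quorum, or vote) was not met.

Invalid — quorum requirement not satisfied.

Notice: 12 days given; 8 required (12 ≥ 8). Satisfied.
Quorum: 7 present; quorum is 8. Not satisfied.
Vote: the resolution requires a majority of the directors present (7). A majority of 7 is 4, so 4 affirmative votes are needed; 4 voted in favor. Satisfied. (Moot — without a quorum no business can be validly transacted.)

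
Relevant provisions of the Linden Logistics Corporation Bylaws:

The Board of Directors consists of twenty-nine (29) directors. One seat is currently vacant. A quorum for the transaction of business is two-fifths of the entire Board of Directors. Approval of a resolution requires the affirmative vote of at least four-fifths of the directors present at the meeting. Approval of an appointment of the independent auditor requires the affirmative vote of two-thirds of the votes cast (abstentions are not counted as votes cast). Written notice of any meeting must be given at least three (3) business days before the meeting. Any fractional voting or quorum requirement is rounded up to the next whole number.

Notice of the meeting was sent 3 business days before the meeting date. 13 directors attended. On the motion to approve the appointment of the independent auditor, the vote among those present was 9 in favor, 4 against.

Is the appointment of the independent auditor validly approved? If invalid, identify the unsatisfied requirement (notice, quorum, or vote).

Valid — all requirements satisfied.

Notice: 3 business days given; 3 required (3 ≥ 3). Satisfied.
Quorum: 13 present; quorum is 12. Satisfied.
Vote: the appointment of the independent auditor requires two-thirds of the votes cast (13). 2/3 of 13 = 8.67, rounded up to 9, so 9 affirmative votes are needed; 9 voted in favor. Satisfied.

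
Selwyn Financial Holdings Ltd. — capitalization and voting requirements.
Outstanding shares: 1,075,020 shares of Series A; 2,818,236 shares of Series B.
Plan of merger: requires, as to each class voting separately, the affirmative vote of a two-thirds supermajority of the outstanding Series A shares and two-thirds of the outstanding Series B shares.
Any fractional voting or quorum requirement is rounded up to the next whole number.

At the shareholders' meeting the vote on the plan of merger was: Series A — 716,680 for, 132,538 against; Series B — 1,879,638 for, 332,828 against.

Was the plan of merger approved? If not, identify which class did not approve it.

Approved — every class gave the required vote.

Series A: 2/3 of 1075020 = 716680; 716,680 required, 716,680 in favor — approved.
Series B: 2/3 of 2818236 = 1878824; 1,878,824 required, 1,879,638 in favor — approved.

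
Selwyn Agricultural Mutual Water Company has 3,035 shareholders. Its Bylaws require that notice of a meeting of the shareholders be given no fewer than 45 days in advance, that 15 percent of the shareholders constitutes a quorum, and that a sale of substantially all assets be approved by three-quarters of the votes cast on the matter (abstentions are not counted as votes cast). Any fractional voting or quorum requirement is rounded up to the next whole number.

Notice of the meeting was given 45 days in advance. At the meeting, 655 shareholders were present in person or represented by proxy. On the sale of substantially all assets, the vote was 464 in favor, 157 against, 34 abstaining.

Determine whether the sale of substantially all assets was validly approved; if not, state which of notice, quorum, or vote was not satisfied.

Notice: 45 days given; 45 required. Satisfied.
Quorum: 15% of 3,035 = 455.25, rounded up to 456; 655 present. Satisfied.
Vote: requires three-fourths of the votes cast (655 − 34 abstaining = 621); 3/4 of 621 = 465.75, rounded up to 466, so 466 needed; 464 in favor. Not satisfied.

Invalid — vote requirement not satisfied.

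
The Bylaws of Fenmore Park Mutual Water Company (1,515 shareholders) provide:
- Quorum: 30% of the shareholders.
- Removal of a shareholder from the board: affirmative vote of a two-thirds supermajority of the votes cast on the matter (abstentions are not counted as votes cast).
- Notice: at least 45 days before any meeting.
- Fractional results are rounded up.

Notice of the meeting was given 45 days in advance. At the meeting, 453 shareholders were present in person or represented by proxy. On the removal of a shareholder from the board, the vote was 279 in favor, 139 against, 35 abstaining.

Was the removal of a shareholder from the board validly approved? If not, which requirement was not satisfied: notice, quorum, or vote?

Invalid — quorum requirement not satisfied.

Notice: 45 days given; 45 required. Satisfied.
Quorum: 30% of 1,515 = 454.50, rounded up to 455; 453 present. Not satisfied.
Vote: requires two-thirds of the votes cast (453 − 35 abstaining = 418); 2/3 of 418 = 278.67, rounded up to 279, so 279 needed; 279 in favor. Satisfied.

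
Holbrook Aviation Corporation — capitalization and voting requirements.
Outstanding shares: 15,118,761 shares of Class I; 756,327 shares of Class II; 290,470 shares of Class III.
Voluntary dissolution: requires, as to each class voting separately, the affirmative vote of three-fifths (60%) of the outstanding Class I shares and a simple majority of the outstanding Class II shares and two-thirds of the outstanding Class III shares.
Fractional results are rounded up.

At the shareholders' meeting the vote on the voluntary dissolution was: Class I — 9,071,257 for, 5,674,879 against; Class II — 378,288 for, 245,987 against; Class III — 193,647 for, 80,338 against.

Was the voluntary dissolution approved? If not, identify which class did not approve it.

Class I: 3/5 of 15118761 = 9071256.60, rounded up to 9071257; 9,071,257 required, 9,071,257 in favor — approved.
Class II: a majority of 756327 is 378164; 378,164 required, 378,288 in favor — approved.
Class III: 2/3 of 290470 = 193646.67, rounded up to 193647; 193,647 required, 193,647 in favor — approved.

Approved — every class gave the required vote.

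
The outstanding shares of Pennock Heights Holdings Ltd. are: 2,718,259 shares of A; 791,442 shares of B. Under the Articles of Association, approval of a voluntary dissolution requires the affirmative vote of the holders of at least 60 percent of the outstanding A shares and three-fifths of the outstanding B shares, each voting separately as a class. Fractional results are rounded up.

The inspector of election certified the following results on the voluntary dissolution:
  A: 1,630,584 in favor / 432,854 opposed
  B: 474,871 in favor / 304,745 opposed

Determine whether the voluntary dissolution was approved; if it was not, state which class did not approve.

Not approved — the A shares did not give the required vote.

A: 3/5 of 2718259 = 1630955.40, rounded up to 1630956; 1,630,956 required, 1,630,584 in favor — not approved.
B: 3/5 of 791442 = 474865.20, rounded up to 474866; 474,866 required, 474,871 in favor — approved.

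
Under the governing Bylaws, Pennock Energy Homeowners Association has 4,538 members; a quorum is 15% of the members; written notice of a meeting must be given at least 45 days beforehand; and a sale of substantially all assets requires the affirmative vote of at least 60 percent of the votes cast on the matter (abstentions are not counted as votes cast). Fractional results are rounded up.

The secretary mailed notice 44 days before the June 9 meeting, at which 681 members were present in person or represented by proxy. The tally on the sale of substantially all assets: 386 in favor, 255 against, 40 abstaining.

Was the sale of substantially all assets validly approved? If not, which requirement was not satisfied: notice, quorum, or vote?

Invalid — notice requirement not satisfied.

Notice: 44 days given; 45 required. Not satisfied.
Quorum: 15% of 4,538 = 680.70, rounded up to 681; 681 present. Satisfied.
Vote: requires three-fifths of the votes cast (681 − 40 abstaining = 641); 3/5 of 641 = 384.60, rounded up to 385, so 385 needed; 386 in favor. Satisfied.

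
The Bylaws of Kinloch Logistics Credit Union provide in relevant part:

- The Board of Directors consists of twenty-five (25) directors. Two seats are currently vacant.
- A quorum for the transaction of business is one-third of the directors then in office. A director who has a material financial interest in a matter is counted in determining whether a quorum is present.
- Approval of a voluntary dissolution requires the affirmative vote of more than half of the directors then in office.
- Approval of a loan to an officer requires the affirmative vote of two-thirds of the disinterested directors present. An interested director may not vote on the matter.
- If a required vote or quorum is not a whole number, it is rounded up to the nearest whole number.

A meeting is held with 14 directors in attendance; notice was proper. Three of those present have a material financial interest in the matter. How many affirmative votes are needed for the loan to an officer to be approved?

The loan to an officer requires two-thirds of the disinterested directors present (14 − 3 = 11).
2/3 of 11 = 7.33, rounded up to 8.

8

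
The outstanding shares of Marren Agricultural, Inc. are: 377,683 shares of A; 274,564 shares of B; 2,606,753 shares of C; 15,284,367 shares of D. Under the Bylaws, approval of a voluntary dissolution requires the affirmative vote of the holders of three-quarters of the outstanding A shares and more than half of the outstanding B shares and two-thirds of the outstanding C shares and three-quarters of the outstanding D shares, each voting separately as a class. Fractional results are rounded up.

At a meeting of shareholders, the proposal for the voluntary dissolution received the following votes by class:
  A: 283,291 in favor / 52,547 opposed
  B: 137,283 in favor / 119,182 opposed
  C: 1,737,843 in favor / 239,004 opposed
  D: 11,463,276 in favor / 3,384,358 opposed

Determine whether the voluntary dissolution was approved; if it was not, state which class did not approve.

A: 3/4 of 377683 = 283262.25, rounded up to 283263; 283,263 required, 283,291 in favor — approved.
B: a majority of 274564 is 137283; 137,283 required, 137,283 in favor — approved.
C: 2/3 of 2606753 = 1737835.33, rounded up to 1737836; 1,737,836 required, 1,737,843 in favor — approved.
D: 3/4 of 15284367 = 11463275.25, rounded up to 11463276; 11,463,276 required, 11,463,276 in favor — approved.

Approved — every class gave the required vote.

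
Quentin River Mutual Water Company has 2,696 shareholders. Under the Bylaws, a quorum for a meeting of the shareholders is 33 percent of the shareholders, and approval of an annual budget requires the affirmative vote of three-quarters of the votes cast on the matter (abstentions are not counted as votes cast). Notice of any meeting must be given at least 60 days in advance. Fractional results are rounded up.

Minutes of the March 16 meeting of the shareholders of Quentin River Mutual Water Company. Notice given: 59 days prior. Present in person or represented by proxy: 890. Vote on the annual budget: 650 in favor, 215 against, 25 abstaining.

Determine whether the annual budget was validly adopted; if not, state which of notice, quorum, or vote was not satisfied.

Notice: 59 days given; 60 required. Not satisfied.
Quorum: 33% of 2,696 = 889.68, rounded up to 890; 890 present. Satisfied.
Vote: requires three-fourths of the votes cast (890 − 25 abstaining = 865); 3/4 of 865 = 648.75, rounded up to 649, so 649 needed; 650 in favor. Satisfied.

Invalid — notice requirement not satisfied.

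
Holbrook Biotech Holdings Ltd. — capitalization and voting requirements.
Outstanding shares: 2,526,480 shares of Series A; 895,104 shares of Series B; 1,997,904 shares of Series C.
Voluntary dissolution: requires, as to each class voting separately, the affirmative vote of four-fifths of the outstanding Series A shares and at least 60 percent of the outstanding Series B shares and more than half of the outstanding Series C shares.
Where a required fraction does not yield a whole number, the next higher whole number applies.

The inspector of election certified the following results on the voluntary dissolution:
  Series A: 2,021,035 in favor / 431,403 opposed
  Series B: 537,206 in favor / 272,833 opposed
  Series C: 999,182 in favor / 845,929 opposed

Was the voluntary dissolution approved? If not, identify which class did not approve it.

Series A: 4/5 of 2526480 = 2021184; 2,021,184 required, 2,021,035 in favor — not approved.
Series B: 3/5 of 895104 = 537062.40, rounded up to 537063; 537,063 required, 537,206 in favor — approved.
Series C: a majority of 1997904 is 998953; 998,953 required, 999,182 in favor — approved.

Not approved — the Series A shares did not give the required vote.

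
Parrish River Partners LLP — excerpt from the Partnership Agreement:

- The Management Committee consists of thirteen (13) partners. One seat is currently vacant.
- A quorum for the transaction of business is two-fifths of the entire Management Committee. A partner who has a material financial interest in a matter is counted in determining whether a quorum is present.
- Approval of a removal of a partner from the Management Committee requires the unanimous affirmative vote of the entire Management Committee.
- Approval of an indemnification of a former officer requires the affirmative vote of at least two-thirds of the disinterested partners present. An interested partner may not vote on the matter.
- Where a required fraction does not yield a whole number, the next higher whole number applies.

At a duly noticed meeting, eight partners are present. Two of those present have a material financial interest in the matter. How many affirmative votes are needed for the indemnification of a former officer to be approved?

4

The indemnification of a former officer requires two-thirds of the disinterested partners present (8 − 2 = 6).
2/3 of 6 = 4.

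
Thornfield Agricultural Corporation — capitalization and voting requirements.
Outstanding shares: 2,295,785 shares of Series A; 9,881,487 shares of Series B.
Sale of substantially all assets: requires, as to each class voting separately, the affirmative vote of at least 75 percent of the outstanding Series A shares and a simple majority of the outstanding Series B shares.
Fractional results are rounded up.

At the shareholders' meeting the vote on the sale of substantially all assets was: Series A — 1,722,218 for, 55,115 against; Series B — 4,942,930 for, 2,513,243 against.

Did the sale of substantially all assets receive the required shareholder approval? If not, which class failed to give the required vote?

Series A: 3/4 of 2295785 = 1721838.75, rounded up to 1721839; 1,721,839 required, 1,722,218 in favor — approved.
Series B: a majority of 9881487 is 4940744; 4,940,744 required, 4,942,930 in favor — approved.

Approved — every class gave the required vote.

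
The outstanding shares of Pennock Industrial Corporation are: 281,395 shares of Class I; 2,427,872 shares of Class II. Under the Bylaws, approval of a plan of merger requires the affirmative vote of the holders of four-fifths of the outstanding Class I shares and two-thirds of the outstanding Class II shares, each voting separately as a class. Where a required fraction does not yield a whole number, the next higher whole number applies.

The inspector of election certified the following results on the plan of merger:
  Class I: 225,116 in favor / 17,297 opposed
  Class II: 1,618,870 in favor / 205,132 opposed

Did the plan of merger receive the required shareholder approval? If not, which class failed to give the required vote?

Approved — every class gave the required vote.

Class I: 4/5 of 281395 = 225116; 225,116 required, 225,116 in favor — approved.
Class II: 2/3 of 2427872 = 1618581.33, rounded up to 1618582; 1,618,582 required, 1,618,870 in favor — approved.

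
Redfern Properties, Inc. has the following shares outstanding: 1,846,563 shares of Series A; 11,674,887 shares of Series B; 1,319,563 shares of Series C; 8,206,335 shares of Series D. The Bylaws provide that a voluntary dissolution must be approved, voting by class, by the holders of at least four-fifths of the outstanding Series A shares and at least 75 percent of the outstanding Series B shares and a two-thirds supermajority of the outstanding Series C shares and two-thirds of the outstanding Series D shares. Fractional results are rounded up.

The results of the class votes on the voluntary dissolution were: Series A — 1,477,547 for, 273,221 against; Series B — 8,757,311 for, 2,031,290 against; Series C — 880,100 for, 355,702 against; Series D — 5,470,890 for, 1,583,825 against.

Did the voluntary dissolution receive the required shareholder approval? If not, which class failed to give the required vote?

Approved — every class gave the required vote.

Series A: 4/5 of 1846563 = 1477250.40, rounded up to 1477251; 1,477,251 required, 1,477,547 in favor — approved.
Series B: 3/4 of 11674887 = 8756165.25, rounded up to 8756166; 8,756,166 required, 8,757,311 in favor — approved.
Series C: 2/3 of 1319563 = 879708.67, rounded up to 879709; 879,709 required, 880,100 in favor — approved.
Series D: 2/3 of 8206335 = 5470890; 5,470,890 required, 5,470,890 in favor — approved.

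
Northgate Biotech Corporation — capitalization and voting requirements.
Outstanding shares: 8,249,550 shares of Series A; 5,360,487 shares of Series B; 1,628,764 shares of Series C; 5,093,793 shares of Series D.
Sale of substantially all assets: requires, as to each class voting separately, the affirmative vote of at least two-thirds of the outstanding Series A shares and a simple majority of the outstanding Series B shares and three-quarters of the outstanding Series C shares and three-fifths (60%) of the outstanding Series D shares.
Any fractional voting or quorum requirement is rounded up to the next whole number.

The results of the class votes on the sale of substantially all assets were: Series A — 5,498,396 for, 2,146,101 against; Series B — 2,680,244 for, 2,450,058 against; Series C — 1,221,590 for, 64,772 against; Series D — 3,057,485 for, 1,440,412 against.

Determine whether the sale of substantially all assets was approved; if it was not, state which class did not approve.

Series A: 2/3 of 8249550 = 5499700; 5,499,700 required, 5,498,396 in favor — not approved.
Series B: a majority of 5360487 is 2680244; 2,680,244 required, 2,680,244 in favor — approved.
Series C: 3/4 of 1628764 = 1221573; 1,221,573 required, 1,221,590 in favor — approved.
Series D: 3/5 of 5093793 = 3056275.80, rounded up to 3056276; 3,056,276 required, 3,057,485 in favor — approved.

Not approved — the Series A shares did not give the required vote.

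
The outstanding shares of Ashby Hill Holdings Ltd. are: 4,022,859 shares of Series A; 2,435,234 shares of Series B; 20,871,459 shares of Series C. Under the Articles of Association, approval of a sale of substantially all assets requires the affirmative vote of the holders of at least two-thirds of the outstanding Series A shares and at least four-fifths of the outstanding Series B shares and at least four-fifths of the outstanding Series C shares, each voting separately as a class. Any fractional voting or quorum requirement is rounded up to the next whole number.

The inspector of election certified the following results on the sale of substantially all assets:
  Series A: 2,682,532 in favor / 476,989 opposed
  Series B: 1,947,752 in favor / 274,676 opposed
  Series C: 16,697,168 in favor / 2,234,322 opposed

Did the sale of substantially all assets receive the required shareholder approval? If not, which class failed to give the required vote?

Not approved — the Series B shares did not give the required vote.

Series A: 2/3 of 4022859 = 2681906; 2,681,906 required, 2,682,532 in favor — approved.
Series B: 4/5 of 2435234 = 1948187.20, rounded up to 1948188; 1,948,188 required, 1,947,752 in favor — not approved.
Series C: 4/5 of 20871459 = 16697167.20, rounded up to 16697168; 16,697,168 required, 16,697,168 in favor — approved.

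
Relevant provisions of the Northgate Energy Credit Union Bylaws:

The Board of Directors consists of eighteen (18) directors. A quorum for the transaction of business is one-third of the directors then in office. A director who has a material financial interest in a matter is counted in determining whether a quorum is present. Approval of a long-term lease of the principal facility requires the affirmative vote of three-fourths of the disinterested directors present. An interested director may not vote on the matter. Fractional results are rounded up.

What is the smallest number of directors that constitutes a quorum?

1/3 of 18 = 6.

6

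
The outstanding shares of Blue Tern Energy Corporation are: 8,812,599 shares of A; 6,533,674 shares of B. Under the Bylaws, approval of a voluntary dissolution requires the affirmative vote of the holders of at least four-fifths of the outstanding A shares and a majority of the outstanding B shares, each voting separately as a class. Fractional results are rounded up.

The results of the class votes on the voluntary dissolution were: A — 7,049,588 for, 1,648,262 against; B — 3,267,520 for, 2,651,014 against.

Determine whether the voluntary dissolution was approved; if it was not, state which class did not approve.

Not approved — the A shares did not give the required vote.

A: 4/5 of 8812599 = 7050079.20, rounded up to 7050080; 7,050,080 required, 7,049,588 in favor — not approved.
B: a majority of 6533674 is 3266838; 3,266,838 required, 3,267,520 in favor — approved.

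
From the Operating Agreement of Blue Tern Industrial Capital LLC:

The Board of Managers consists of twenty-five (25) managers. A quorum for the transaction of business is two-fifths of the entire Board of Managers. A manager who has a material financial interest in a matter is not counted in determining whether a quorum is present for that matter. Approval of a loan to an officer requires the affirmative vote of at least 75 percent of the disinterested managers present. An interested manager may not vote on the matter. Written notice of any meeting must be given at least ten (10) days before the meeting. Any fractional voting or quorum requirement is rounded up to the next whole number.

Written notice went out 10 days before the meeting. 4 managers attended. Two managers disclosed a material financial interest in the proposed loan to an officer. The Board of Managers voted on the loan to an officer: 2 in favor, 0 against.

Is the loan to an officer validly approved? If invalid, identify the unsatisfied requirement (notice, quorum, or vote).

Notice: 10 days given; 10 required (10 ≥ 10). Satisfied.
Quorum: 4 present, but the 2 interested managers do not count, leaving 2. Quorum is 10. Not satisfied.
Vote: the loan to an officer requires three-fourths of the disinterested managers present (4 − 2 = 2). 3/4 of 2 = 1.50, rounded up to 2, so 2 affirmative votes are needed; 2 voted in favor. Satisfied. (Moot — without a quorum no business can be validly transacted.)

Invalid — quorum requirement not satisfied.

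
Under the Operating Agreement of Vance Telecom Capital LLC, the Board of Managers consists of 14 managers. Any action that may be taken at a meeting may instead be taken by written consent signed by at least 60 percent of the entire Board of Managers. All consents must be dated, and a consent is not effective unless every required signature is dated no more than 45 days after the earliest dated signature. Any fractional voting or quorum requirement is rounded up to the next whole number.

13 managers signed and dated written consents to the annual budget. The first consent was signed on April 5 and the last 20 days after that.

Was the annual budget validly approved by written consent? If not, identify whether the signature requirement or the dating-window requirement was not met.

Signatures required: at least 60 percent of 14 — 3/5 of 14 = 8.40, rounded up to 9, so 9 needed; 13 signed. Sufficient.
Dating window: the latest signature is 20 days after the earliest; the limit is 45 days. Within the window.

Effective — both the signature and dating-window requirements are satisfied.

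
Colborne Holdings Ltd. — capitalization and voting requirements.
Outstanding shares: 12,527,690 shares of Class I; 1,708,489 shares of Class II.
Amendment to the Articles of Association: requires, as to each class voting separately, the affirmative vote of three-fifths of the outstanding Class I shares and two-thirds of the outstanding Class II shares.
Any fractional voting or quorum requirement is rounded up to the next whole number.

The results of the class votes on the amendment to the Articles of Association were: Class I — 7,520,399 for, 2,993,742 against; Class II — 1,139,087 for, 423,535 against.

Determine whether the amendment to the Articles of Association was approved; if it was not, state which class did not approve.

Approved — every class gave the required vote.

Class I: 3/5 of 12527690 = 7516614; 7,516,614 required, 7,520,399 in favor — approved.
Class II: 2/3 of 1708489 = 1138992.67, rounded up to 1138993; 1,138,993 required, 1,139,087 in favor — approved.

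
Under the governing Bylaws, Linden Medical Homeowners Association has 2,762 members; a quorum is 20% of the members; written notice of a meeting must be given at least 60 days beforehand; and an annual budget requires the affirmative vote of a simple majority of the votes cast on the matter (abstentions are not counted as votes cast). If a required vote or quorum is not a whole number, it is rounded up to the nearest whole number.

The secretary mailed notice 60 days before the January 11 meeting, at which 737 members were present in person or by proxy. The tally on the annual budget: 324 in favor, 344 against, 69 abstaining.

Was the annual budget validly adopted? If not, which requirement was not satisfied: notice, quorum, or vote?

Notice: 60 days given; 60 required. Satisfied.
Quorum: 20% of 2,762 = 552.40, rounded up to 553; 737 present. Satisfied.
Vote: requires a majority of the votes cast (737 − 69 abstaining = 668); a majority of 668 is 335, so 335 needed; 324 in favor. Not satisfied.

Invalid — vote requirement not satisfied.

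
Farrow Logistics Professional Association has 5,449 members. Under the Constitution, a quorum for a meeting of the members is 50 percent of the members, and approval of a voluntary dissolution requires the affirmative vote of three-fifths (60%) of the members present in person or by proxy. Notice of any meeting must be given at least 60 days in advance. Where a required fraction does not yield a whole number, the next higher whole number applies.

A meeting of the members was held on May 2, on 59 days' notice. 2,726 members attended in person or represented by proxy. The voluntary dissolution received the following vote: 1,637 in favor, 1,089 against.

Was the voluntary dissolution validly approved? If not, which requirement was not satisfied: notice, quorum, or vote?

Invalid — notice requirement not satisfied.

Notice: 59 days given; 60 required. Not satisfied.
Quorum: 50% of 5,449 = 2,724.50, rounded up to 2,725; 2,726 present. Satisfied.
Vote: requires three-fifths of those present (2,726); 3/5 of 2726 = 1635.60, rounded up to 1636, so 1,636 needed; 1,637 in favor. Satisfied.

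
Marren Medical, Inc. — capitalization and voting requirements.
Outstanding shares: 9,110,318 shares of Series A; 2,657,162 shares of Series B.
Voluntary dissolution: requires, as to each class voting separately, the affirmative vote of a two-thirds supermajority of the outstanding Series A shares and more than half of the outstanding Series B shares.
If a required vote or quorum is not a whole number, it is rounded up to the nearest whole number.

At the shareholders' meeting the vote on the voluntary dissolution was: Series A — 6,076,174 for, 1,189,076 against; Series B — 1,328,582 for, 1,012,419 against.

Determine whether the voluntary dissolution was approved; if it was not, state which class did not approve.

Approved — every class gave the required vote.

Series A: 2/3 of 9110318 = 6073545.33, rounded up to 6073546; 6,073,546 required, 6,076,174 in favor — approved.
Series B: a majority of 2657162 is 1328582; 1,328,582 required, 1,328,582 in favor — approved.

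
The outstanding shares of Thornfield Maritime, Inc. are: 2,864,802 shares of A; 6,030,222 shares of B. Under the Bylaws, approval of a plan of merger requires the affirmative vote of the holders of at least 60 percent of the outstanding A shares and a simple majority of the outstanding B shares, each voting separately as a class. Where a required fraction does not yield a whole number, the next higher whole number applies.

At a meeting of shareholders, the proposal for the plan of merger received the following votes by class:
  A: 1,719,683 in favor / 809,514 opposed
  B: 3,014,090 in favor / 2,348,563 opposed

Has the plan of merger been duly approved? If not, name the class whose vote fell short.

A: 3/5 of 2864802 = 1718881.20, rounded up to 1718882; 1,718,882 required, 1,719,683 in favor — approved.
B: a majority of 6030222 is 3015112; 3,015,112 required, 3,014,090 in favor — not approved.

Not approved — the B shares did not give the required vote.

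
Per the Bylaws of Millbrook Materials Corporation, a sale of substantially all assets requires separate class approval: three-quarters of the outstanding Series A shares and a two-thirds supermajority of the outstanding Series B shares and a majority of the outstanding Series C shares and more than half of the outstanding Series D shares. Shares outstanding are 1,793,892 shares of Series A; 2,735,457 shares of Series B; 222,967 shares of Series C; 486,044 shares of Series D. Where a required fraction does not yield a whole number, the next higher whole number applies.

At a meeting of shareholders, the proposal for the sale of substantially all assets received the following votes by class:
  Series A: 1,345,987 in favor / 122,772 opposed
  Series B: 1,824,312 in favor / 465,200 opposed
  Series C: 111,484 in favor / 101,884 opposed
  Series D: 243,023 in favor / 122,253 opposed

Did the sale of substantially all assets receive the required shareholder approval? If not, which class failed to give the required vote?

Approved — every class gave the required vote.

Series A: 3/4 of 1793892 = 1345419; 1,345,419 required, 1,345,987 in favor — approved.
Series B: 2/3 of 2735457 = 1823638; 1,823,638 required, 1,824,312 in favor — approved.
Series C: a majority of 222967 is 111484; 111,484 required, 111,484 in favor — approved.
Series D: a majority of 486044 is 243023; 243,023 required, 243,023 in favor — approved.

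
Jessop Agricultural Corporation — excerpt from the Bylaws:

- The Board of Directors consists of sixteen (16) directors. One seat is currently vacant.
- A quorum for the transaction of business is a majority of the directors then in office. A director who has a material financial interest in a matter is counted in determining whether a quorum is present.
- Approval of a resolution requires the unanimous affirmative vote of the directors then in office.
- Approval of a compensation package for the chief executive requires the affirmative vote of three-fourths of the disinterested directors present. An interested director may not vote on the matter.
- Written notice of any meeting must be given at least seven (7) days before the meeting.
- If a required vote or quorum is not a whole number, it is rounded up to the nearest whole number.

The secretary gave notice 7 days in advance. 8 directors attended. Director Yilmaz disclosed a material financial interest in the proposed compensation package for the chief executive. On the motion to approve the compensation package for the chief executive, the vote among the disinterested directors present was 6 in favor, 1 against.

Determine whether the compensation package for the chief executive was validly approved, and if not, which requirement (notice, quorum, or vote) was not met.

Notice: 7 days given; 7 required (7 ≥ 7). Satisfied.
Quorum: 8 present (interested directors count toward quorum); quorum is 8. Satisfied.
Vote: the compensation package for the chief executive requires three-fourths of the disinterested directors present (8 − 1 = 7). 3/4 of 7 = 5.25, rounded up to 6, so 6 affirmative votes are needed; 6 voted in favor. Satisfied.

Valid — all requirements satisfied.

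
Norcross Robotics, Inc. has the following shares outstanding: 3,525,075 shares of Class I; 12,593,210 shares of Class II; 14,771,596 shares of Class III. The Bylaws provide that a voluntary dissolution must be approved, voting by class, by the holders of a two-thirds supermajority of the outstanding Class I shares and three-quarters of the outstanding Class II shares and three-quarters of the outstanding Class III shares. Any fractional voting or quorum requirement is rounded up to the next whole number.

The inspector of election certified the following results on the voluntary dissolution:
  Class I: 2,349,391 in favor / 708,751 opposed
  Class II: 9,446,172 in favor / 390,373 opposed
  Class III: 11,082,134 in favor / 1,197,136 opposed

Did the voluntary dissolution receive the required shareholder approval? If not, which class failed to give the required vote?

Not approved — the Class I shares did not give the required vote.

Class I: 2/3 of 3525075 = 2350050; 2,350,050 required, 2,349,391 in favor — not approved.
Class II: 3/4 of 12593210 = 9444907.50, rounded up to 9444908; 9,444,908 required, 9,446,172 in favor — approved.
Class III: 3/4 of 14771596 = 11078697; 11,078,697 required, 11,082,134 in favor — approved.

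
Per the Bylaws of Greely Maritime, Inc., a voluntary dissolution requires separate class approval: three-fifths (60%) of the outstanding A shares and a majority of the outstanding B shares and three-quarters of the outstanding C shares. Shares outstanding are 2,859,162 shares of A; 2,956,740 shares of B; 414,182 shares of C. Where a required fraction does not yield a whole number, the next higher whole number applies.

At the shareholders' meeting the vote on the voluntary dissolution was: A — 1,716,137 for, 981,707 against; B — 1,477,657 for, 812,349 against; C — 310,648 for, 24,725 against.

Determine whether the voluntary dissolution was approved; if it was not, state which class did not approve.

A: 3/5 of 2859162 = 1715497.20, rounded up to 1715498; 1,715,498 required, 1,716,137 in favor — approved.
B: a majority of 2956740 is 1478371; 1,478,371 required, 1,477,657 in favor — not approved.
C: 3/4 of 414182 = 310636.50, rounded up to 310637; 310,637 required, 310,648 in favor — approved.

Not approved — the B shares did not give the required vote.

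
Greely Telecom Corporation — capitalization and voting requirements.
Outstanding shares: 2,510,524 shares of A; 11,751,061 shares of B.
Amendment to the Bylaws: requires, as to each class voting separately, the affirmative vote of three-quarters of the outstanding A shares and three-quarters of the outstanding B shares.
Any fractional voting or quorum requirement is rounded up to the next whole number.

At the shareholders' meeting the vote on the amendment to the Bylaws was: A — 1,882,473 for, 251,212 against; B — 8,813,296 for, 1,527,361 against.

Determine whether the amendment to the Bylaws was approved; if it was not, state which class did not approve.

Not approved — the A shares did not give the required vote.

A: 3/4 of 2510524 = 1882893; 1,882,893 required, 1,882,473 in favor — not approved.
B: 3/4 of 11751061 = 8813295.75, rounded up to 8813296; 8,813,296 required, 8,813,296 in favor — approved.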